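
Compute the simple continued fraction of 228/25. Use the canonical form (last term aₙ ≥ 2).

[9; 8, 3]

228 = 9*25 + 3
25 = 8*3 + 1
3 = 3*1 + 0  (stop)
So 228/25 = [9; 8, 3].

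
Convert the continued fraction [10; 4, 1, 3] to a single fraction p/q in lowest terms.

Using pₖ = aₖpₖ₋₁ + pₖ₋₂ and qₖ = aₖqₖ₋₁ + qₖ₋₂:
  k=0: a=10, p=10, q=1
  k=1: a=4, p=41, q=4
  k=2: a=1, p=51, q=5
  k=3: a=3, p=194, q=19

194/19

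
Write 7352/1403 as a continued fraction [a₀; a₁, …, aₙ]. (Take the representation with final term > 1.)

7352 = 5*1403 + 337
1403 = 4*337 + 55
337 = 6*55 + 7
55 = 7*7 + 6
7 = 1*6 + 1
6 = 6*1 + 0  (stop)
So 7352/1403 = [5; 4, 6, 7, 1, 6].

[5; 4, 6, 7, 1, 6]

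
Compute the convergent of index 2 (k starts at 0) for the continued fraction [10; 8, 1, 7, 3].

91/9

Using pₖ = aₖpₖ₋₁ + pₖ₋₂, qₖ = aₖqₖ₋₁ + qₖ₋₂ (with p₋₁=1, p₋₂=0, q₋₁=0, q₋₂=1):
  k=0: a=10, p=10, q=1
  k=1: a=8, p=81, q=8
  k=2: a=1, p=91, q=9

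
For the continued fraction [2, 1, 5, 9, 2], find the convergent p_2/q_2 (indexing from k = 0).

Using pₖ = aₖpₖ₋₁ + pₖ₋₂, qₖ = aₖqₖ₋₁ + qₖ₋₂ (with p₋₁=1, p₋₂=0, q₋₁=0, q₋₂=1):
  k=0: a=2, p=2, q=1
  k=1: a=1, p=3, q=1
  k=2: a=5, p=17, q=6

17/6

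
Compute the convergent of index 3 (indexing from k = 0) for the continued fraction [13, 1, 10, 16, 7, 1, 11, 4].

Using pₖ = aₖpₖ₋₁ + pₖ₋₂, qₖ = aₖqₖ₋₁ + qₖ₋₂ (with p₋₁=1, p₋₂=0, q₋₁=0, q₋₂=1):
  k=0: a=13, p=13, q=1
  k=1: a=1, p=14, q=1
  k=2: a=10, p=153, q=11
  k=3: a=16, p=2462, q=177

2462/177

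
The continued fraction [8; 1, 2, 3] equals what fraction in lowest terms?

87/10

Using pₖ = aₖpₖ₋₁ + pₖ₋₂ and qₖ = aₖqₖ₋₁ + qₖ₋₂:
  k=0: a=8, p=8, q=1
  k=1: a=1, p=9, q=1
  k=2: a=2, p=26, q=3
  k=3: a=3, p=87, q=10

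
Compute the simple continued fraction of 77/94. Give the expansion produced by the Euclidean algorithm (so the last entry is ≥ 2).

77 = 0×94 + 77
94 = 1×77 + 17
77 = 4×17 + 9
17 = 1×9 + 8
9 = 1×8 + 1
8 = 8×1 + 0  (stop)
So 77/94 = [0; 1, 4, 1, 1, 8].

[0; 1, 4, 1, 1, 8]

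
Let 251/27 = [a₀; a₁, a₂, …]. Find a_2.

2

251 = 9·27 + 8   →  a_0 = 9
27 = 3·8 + 3   →  a_1 = 3
8 = 2·3 + 2   →  a_2 = 2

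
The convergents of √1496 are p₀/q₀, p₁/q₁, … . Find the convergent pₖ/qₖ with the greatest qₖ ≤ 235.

√1496 = [38; 1, 2, 9, 2, 1, 76, …] (period length 6).
Convergents:
  p_0/q_0 = 38/1
  p_1/q_1 = 39/1
  p_2/q_2 = 116/3
  p_3/q_3 = 1083/28
  p_4/q_4 = 2282/59
  p_5/q_5 = 3365/87
  p_6/q_6 = 258022/6671
q_5 = 87 ≤ 235 < 6671 = q_6, so the answer is 3365/87.

3365/87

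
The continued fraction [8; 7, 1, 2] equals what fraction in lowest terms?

187/23

Fold from the inside: start with 2/1.
  1 + 1/2 = 3/2
  7 + 2/3 = 23/3
  8 + 3/23 = 187/23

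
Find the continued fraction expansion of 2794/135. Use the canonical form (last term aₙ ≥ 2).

[20; 1, 2, 3, 2, 2, 2]

2794 = 20·135 + 94
135 = 1·94 + 41
94 = 2·41 + 12
41 = 3·12 + 5
12 = 2·5 + 2
5 = 2·2 + 1
2 = 2·1 + 0  (stop)
So 2794/135 = [20; 1, 2, 3, 2, 2, 2].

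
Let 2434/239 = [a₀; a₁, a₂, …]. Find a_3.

3

2434 = 10·239 + 44   →  a_0 = 10
239 = 5·44 + 19   →  a_1 = 5
44 = 2·19 + 6   →  a_2 = 2
19 = 3·6 + 1   →  a_3 = 3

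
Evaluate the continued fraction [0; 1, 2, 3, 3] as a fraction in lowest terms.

23/33

Fold from the inside: start with 3/1.
  3 + 1/3 = 10/3
  2 + 3/10 = 23/10
  1 + 10/23 = 33/23
  0 + 23/33 = 23/33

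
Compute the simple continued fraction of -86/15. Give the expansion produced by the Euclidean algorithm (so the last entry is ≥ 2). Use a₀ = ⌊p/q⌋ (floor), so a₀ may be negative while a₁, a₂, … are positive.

[-6; 3, 1, 3]

-86 = -6×15 + 4
15 = 3×4 + 3
4 = 1×3 + 1
3 = 3×1 + 0  (stop)
So -86/15 = [-6; 3, 1, 3].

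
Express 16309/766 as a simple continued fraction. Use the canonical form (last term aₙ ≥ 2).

[21; 3, 2, 3, 2, 1, 9]

16309 = 21·766 + 223
766 = 3·223 + 97
223 = 2·97 + 29
97 = 3·29 + 10
29 = 2·10 + 9
10 = 1·9 + 1
9 = 9·1 + 0  (stop)
So 16309/766 = [21; 3, 2, 3, 2, 1, 9].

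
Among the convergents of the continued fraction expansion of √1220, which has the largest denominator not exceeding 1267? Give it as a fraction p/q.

√1220 = [34; 1, 12, 1, 68, …] (period length 4).
Convergents:
  p_0/q_0 = 34/1
  p_1/q_1 = 35/1
  p_2/q_2 = 454/13
  p_3/q_3 = 489/14
  p_4/q_4 = 33706/965
  p_5/q_5 = 34195/979
  p_6/q_6 = 444046/12713
q_5 = 979 ≤ 1267 < 12713 = q_6, so the answer is 34195/979.

34195/979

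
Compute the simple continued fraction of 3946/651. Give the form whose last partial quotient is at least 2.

[6; 16, 3, 1, 1, 1, 3]

3946 = 6×651 + 40
651 = 16×40 + 11
40 = 3×11 + 7
11 = 1×7 + 4
7 = 1×4 + 3
4 = 1×3 + 1
3 = 3×1 + 0  (stop)
So 3946/651 = [6; 16, 3, 1, 1, 1, 3].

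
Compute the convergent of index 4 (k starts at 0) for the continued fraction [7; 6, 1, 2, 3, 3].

479/67

Using pₖ = aₖpₖ₋₁ + pₖ₋₂, qₖ = aₖqₖ₋₁ + qₖ₋₂ (with p₋₁=1, p₋₂=0, q₋₁=0, q₋₂=1):
  k=0: a=7, p=7, q=1
  k=1: a=6, p=43, q=6
  k=2: a=1, p=50, q=7
  k=3: a=2, p=143, q=20
  k=4: a=3, p=479, q=67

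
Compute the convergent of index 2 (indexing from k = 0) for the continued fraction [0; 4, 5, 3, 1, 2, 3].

5/21

Using pₖ = aₖpₖ₋₁ + pₖ₋₂, qₖ = aₖqₖ₋₁ + qₖ₋₂ (with p₋₁=1, p₋₂=0, q₋₁=0, q₋₂=1):
  k=0: a=0, p=0, q=1
  k=1: a=4, p=1, q=4
  k=2: a=5, p=5, q=21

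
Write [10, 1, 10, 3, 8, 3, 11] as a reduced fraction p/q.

109073/9996

Fold from the inside: start with 11/1.
  3 + 1/11 = 34/11
  8 + 11/34 = 283/34
  3 + 34/283 = 883/283
  10 + 283/883 = 9113/883
  1 + 883/9113 = 9996/9113
  10 + 9113/9996 = 109073/9996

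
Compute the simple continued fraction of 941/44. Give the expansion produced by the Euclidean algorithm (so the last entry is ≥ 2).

[21; 2, 1, 1, 2, 3]

941 = 21·44 + 17
44 = 2·17 + 10
17 = 1·10 + 7
10 = 1·7 + 3
7 = 2·3 + 1
3 = 3·1 + 0  (stop)
So 941/44 = [21; 2, 1, 1, 2, 3].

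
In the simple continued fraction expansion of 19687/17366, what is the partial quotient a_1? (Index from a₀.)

7

19687 = 1·17366 + 2321   →  a_0 = 1
17366 = 7·2321 + 1119   →  a_1 = 7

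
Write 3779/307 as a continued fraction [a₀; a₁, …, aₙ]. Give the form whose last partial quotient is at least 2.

3779 = 12*307 + 95
307 = 3*95 + 22
95 = 4*22 + 7
22 = 3*7 + 1
7 = 7*1 + 0  (stop)
So 3779/307 = [12; 3, 4, 3, 7].

[12; 3, 4, 3, 7]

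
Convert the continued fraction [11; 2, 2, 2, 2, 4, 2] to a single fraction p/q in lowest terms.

Using pₖ = aₖpₖ₋₁ + pₖ₋₂ and qₖ = aₖqₖ₋₁ + qₖ₋₂:
  k=0: a=11, p=11, q=1
  k=1: a=2, p=23, q=2
  k=2: a=2, p=57, q=5
  k=3: a=2, p=137, q=12
  k=4: a=2, p=331, q=29
  k=5: a=4, p=1461, q=128
  k=6: a=2, p=3253, q=285

3253/285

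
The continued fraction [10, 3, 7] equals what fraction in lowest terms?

Using pₖ = aₖpₖ₋₁ + pₖ₋₂ and qₖ = aₖqₖ₋₁ + qₖ₋₂:
  k=0: a=10, p=10, q=1
  k=1: a=3, p=31, q=3
  k=2: a=7, p=227, q=22

227/22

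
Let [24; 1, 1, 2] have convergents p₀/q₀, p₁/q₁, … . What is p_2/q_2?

Using pₖ = aₖpₖ₋₁ + pₖ₋₂, qₖ = aₖqₖ₋₁ + qₖ₋₂ (with p₋₁=1, p₋₂=0, q₋₁=0, q₋₂=1):
  k=0: a=24, p=24, q=1
  k=1: a=1, p=25, q=1
  k=2: a=1, p=49, q=2

49/2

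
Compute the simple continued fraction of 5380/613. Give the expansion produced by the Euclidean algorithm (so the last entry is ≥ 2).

[8; 1, 3, 2, 9, 3, 2]

5380 = 8·613 + 476
613 = 1·476 + 137
476 = 3·137 + 65
137 = 2·65 + 7
65 = 9·7 + 2
7 = 3·2 + 1
2 = 2·1 + 0  (stop)
So 5380/613 = [8; 1, 3, 2, 9, 3, 2].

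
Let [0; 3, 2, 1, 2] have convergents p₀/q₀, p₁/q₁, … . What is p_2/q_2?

Using pₖ = aₖpₖ₋₁ + pₖ₋₂, qₖ = aₖqₖ₋₁ + qₖ₋₂ (with p₋₁=1, p₋₂=0, q₋₁=0, q₋₂=1):
  k=0: a=0, p=0, q=1
  k=1: a=3, p=1, q=3
  k=2: a=2, p=2, q=7

2/7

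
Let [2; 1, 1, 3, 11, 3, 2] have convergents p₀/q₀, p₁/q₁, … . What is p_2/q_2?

Using pₖ = aₖpₖ₋₁ + pₖ₋₂, qₖ = aₖqₖ₋₁ + qₖ₋₂ (with p₋₁=1, p₋₂=0, q₋₁=0, q₋₂=1):
  k=0: a=2, p=2, q=1
  k=1: a=1, p=3, q=1
  k=2: a=1, p=5, q=2

5/2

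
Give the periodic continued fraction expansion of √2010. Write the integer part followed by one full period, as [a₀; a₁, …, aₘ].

[44; 1, 4, 1, 88]

a₀ = ⌊√2010⌋ = 44.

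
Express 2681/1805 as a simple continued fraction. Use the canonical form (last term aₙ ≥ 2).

[1; 2, 16, 1, 1, 8, 3]

2681 = 1×1805 + 876
1805 = 2×876 + 53
876 = 16×53 + 28
53 = 1×28 + 25
28 = 1×25 + 3
25 = 8×3 + 1
3 = 3×1 + 0  (stop)
So 2681/1805 = [1; 2, 16, 1, 1, 8, 3].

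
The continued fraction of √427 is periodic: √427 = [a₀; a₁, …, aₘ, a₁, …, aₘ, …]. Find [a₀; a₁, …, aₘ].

[20; 1, 1, 1, 40]

a₀ = ⌊√427⌋ = 20.
With m₀=0, d₀=1 and mₖ₊₁ = dₖaₖ − mₖ, dₖ₊₁ = (n − mₖ₊₁²)/dₖ, aₖ₊₁ = ⌊(a₀+mₖ₊₁)/dₖ₊₁⌋:
  k=1: m=20, d=27, a=1
  k=2: m=7, d=14, a=1
  k=3: m=7, d=27, a=1
  k=4: m=20, d=1, a=40
d=1 and a=2a₀=40 at k=4, so the next step gives (m, d) = (20, 27) again — its k=1 value — and the period has length 4.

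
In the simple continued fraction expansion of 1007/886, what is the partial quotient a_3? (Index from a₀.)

1007 = 1·886 + 121   →  a_0 = 1
886 = 7·121 + 39   →  a_1 = 7
121 = 3·39 + 4   →  a_2 = 3
39 = 9·4 + 3   →  a_3 = 9

9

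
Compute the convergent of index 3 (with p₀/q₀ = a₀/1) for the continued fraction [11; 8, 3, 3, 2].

923/83

Using pₖ = aₖpₖ₋₁ + pₖ₋₂, qₖ = aₖqₖ₋₁ + qₖ₋₂ (with p₋₁=1, p₋₂=0, q₋₁=0, q₋₂=1):
  k=0: a=11, p=11, q=1
  k=1: a=8, p=89, q=8
  k=2: a=3, p=278, q=25
  k=3: a=3, p=923, q=83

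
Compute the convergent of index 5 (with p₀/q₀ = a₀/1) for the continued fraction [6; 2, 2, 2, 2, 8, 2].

1565/244

Using pₖ = aₖpₖ₋₁ + pₖ₋₂, qₖ = aₖqₖ₋₁ + qₖ₋₂ (with p₋₁=1, p₋₂=0, q₋₁=0, q₋₂=1):
  k=0: a=6, p=6, q=1
  k=1: a=2, p=13, q=2
  k=2: a=2, p=32, q=5
  k=3: a=2, p=77, q=12
  k=4: a=2, p=186, q=29
  k=5: a=8, p=1565, q=244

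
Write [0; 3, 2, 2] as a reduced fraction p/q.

Fold from the inside: start with 2/1.
  2 + 1/2 = 5/2
  3 + 2/5 = 17/5
  0 + 5/17 = 5/17

5/17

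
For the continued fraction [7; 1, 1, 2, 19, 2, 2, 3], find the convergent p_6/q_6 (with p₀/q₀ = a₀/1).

Using pₖ = aₖpₖ₋₁ + pₖ₋₂, qₖ = aₖqₖ₋₁ + qₖ₋₂ (with p₋₁=1, p₋₂=0, q₋₁=0, q₋₂=1):
  k=0: a=7, p=7, q=1
  k=1: a=1, p=8, q=1
  k=2: a=1, p=15, q=2
  k=3: a=2, p=38, q=5
  k=4: a=19, p=737, q=97
  k=5: a=2, p=1512, q=199
  k=6: a=2, p=3761, q=495

3761/495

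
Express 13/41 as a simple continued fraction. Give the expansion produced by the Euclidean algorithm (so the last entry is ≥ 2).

[0; 3, 6, 2]

13 = 0×41 + 13
41 = 3×13 + 2
13 = 6×2 + 1
2 = 2×1 + 0  (stop)
So 13/41 = [0; 3, 6, 2].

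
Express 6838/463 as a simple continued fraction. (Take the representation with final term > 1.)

[14; 1, 3, 3, 17, 2]

6838 = 14×463 + 356
463 = 1×356 + 107
356 = 3×107 + 35
107 = 3×35 + 2
35 = 17×2 + 1
2 = 2×1 + 0  (stop)
So 6838/463 = [14; 1, 3, 3, 17, 2].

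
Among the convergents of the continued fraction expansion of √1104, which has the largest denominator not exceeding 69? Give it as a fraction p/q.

1761/53

√1104 = [33; 4, 2, 2, 2, 4, 66, …] (period length 6).
Convergents:
  p_0/q_0 = 33/1
  p_1/q_1 = 133/4
  p_2/q_2 = 299/9
  p_3/q_3 = 731/22
  p_4/q_4 = 1761/53
  p_5/q_5 = 7775/234
q_4 = 53 ≤ 69 < 234 = q_5, so the answer is 1761/53.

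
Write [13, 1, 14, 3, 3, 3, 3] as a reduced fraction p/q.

23243/1668

Using pₖ = aₖpₖ₋₁ + pₖ₋₂ and qₖ = aₖqₖ₋₁ + qₖ₋₂:
  k=0: a=13, p=13, q=1
  k=1: a=1, p=14, q=1
  k=2: a=14, p=209, q=15
  k=3: a=3, p=641, q=46
  k=4: a=3, p=2132, q=153
  k=5: a=3, p=7037, q=505
  k=6: a=3, p=23243, q=1668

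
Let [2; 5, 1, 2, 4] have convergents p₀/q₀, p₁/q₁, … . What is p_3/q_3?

37/17

Using pₖ = aₖpₖ₋₁ + pₖ₋₂, qₖ = aₖqₖ₋₁ + qₖ₋₂ (with p₋₁=1, p₋₂=0, q₋₁=0, q₋₂=1):
  k=0: a=2, p=2, q=1
  k=1: a=5, p=11, q=5
  k=2: a=1, p=13, q=6
  k=3: a=2, p=37, q=17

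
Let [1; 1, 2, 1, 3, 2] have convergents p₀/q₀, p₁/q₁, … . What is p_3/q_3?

Using pₖ = aₖpₖ₋₁ + pₖ₋₂, qₖ = aₖqₖ₋₁ + qₖ₋₂ (with p₋₁=1, p₋₂=0, q₋₁=0, q₋₂=1):
  k=0: a=1, p=1, q=1
  k=1: a=1, p=2, q=1
  k=2: a=2, p=5, q=3
  k=3: a=1, p=7, q=4

7/4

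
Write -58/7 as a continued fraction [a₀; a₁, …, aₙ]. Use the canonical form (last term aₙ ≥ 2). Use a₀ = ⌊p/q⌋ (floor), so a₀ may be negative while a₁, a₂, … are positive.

[-9; 1, 2, 2]

-58 = -9*7 + 5
7 = 1*5 + 2
5 = 2*2 + 1
2 = 2*1 + 0  (stop)
So -58/7 = [-9; 1, 2, 2].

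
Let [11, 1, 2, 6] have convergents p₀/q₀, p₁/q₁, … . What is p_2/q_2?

35/3

Using pₖ = aₖpₖ₋₁ + pₖ₋₂, qₖ = aₖqₖ₋₁ + qₖ₋₂ (with p₋₁=1, p₋₂=0, q₋₁=0, q₋₂=1):
  k=0: a=11, p=11, q=1
  k=1: a=1, p=12, q=1
  k=2: a=2, p=35, q=3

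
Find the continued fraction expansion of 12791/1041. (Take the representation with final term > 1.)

12791 = 12·1041 + 299
1041 = 3·299 + 144
299 = 2·144 + 11
144 = 13·11 + 1
11 = 11·1 + 0  (stop)
So 12791/1041 = [12; 3, 2, 13, 11].

[12; 3, 2, 13, 11]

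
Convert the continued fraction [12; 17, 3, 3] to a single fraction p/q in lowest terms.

Fold from the inside: start with 3/1.
  3 + 1/3 = 10/3
  17 + 3/10 = 173/10
  12 + 10/173 = 2086/173

2086/173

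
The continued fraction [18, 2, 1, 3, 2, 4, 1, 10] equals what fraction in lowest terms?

27008/1471

Using pₖ = aₖpₖ₋₁ + pₖ₋₂ and qₖ = aₖqₖ₋₁ + qₖ₋₂:
  k=0: a=18, p=18, q=1
  k=1: a=2, p=37, q=2
  k=2: a=1, p=55, q=3
  k=3: a=3, p=202, q=11
  k=4: a=2, p=459, q=25
  k=5: a=4, p=2038, q=111
  k=6: a=1, p=2497, q=136
  k=7: a=10, p=27008, q=1471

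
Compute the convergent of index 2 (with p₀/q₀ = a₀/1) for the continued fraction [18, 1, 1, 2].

Using pₖ = aₖpₖ₋₁ + pₖ₋₂, qₖ = aₖqₖ₋₁ + qₖ₋₂ (with p₋₁=1, p₋₂=0, q₋₁=0, q₋₂=1):
  k=0: a=18, p=18, q=1
  k=1: a=1, p=19, q=1
  k=2: a=1, p=37, q=2

37/2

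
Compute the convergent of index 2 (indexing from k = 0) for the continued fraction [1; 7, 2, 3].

Using pₖ = aₖpₖ₋₁ + pₖ₋₂, qₖ = aₖqₖ₋₁ + qₖ₋₂ (with p₋₁=1, p₋₂=0, q₋₁=0, q₋₂=1):
  k=0: a=1, p=1, q=1
  k=1: a=7, p=8, q=7
  k=2: a=2, p=17, q=15

17/15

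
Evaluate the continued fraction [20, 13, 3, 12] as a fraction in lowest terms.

Fold from the inside: start with 12/1.
  3 + 1/12 = 37/12
  13 + 12/37 = 493/37
  20 + 37/493 = 9897/493

9897/493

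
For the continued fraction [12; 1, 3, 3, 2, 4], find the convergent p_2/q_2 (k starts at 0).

51/4

Using pₖ = aₖpₖ₋₁ + pₖ₋₂, qₖ = aₖqₖ₋₁ + qₖ₋₂ (with p₋₁=1, p₋₂=0, q₋₁=0, q₋₂=1):
  k=0: a=12, p=12, q=1
  k=1: a=1, p=13, q=1
  k=2: a=3, p=51, q=4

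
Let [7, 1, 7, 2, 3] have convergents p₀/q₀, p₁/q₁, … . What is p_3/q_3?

134/17

Using pₖ = aₖpₖ₋₁ + pₖ₋₂, qₖ = aₖqₖ₋₁ + qₖ₋₂ (with p₋₁=1, p₋₂=0, q₋₁=0, q₋₂=1):
  k=0: a=7, p=7, q=1
  k=1: a=1, p=8, q=1
  k=2: a=7, p=63, q=8
  k=3: a=2, p=134, q=17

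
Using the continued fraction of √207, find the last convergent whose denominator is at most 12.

72/5

√207 = [14; 2, 1, 1, 2, 1, 1, 2, 28, …] (period length 8).
Convergents:
  p_0/q_0 = 14/1
  p_1/q_1 = 29/2
  p_2/q_2 = 43/3
  p_3/q_3 = 72/5
  p_4/q_4 = 187/13
q_3 = 5 ≤ 12 < 13 = q_4, so the answer is 72/5.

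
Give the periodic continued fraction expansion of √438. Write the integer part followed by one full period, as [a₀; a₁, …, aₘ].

[20; 1, 12, 1, 40]

a₀ = ⌊√438⌋ = 20.
With m₀=0, d₀=1 and mₖ₊₁ = dₖaₖ − mₖ, dₖ₊₁ = (n − mₖ₊₁²)/dₖ, aₖ₊₁ = ⌊(a₀+mₖ₊₁)/dₖ₊₁⌋:
  k=1: m=20, d=38, a=1
  k=2: m=18, d=3, a=12
  k=3: m=18, d=38, a=1
  k=4: m=20, d=1, a=40
d=1 and a=2a₀=40 at k=4, so the next step gives (m, d) = (20, 38) again — its k=1 value — and the period has length 4.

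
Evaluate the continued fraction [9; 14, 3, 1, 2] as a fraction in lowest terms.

1424/157

Fold from the inside: start with 2/1.
  1 + 1/2 = 3/2
  3 + 2/3 = 11/3
  14 + 3/11 = 157/11
  9 + 11/157 = 1424/157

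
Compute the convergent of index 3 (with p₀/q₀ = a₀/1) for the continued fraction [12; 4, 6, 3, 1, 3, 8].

967/79

Using pₖ = aₖpₖ₋₁ + pₖ₋₂, qₖ = aₖqₖ₋₁ + qₖ₋₂ (with p₋₁=1, p₋₂=0, q₋₁=0, q₋₂=1):
  k=0: a=12, p=12, q=1
  k=1: a=4, p=49, q=4
  k=2: a=6, p=306, q=25
  k=3: a=3, p=967, q=79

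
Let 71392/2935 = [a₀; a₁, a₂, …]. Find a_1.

71392 = 24·2935 + 952   →  a_0 = 24
2935 = 3·952 + 79   →  a_1 = 3

3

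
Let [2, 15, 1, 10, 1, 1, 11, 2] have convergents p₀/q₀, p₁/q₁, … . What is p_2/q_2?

33/16

Using pₖ = aₖpₖ₋₁ + pₖ₋₂, qₖ = aₖqₖ₋₁ + qₖ₋₂ (with p₋₁=1, p₋₂=0, q₋₁=0, q₋₂=1):
  k=0: a=2, p=2, q=1
  k=1: a=15, p=31, q=15
  k=2: a=1, p=33, q=16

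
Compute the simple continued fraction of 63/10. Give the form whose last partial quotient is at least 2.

[6; 3, 3]

63 = 6×10 + 3
10 = 3×3 + 1
3 = 3×1 + 0  (stop)
So 63/10 = [6; 3, 3].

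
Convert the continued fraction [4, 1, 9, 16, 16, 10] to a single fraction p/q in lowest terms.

Using pₖ = aₖpₖ₋₁ + pₖ₋₂ and qₖ = aₖqₖ₋₁ + qₖ₋₂:
  k=0: a=4, p=4, q=1
  k=1: a=1, p=5, q=1
  k=2: a=9, p=49, q=10
  k=3: a=16, p=789, q=161
  k=4: a=16, p=12673, q=2586
  k=5: a=10, p=127519, q=26021

127519/26021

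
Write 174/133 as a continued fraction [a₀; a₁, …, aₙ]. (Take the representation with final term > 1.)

[1; 3, 4, 10]

174 = 1·133 + 41
133 = 3·41 + 10
41 = 4·10 + 1
10 = 10·1 + 0  (stop)
So 174/133 = [1; 3, 4, 10].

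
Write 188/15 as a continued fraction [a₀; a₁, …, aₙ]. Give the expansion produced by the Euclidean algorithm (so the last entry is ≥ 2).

188 = 12·15 + 8
15 = 1·8 + 7
8 = 1·7 + 1
7 = 7·1 + 0  (stop)
So 188/15 = [12; 1, 1, 7].

[12; 1, 1, 7]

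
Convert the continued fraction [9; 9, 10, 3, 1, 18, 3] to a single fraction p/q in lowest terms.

194597/21361

Using pₖ = aₖpₖ₋₁ + pₖ₋₂ and qₖ = aₖqₖ₋₁ + qₖ₋₂:
  k=0: a=9, p=9, q=1
  k=1: a=9, p=82, q=9
  k=2: a=10, p=829, q=91
  k=3: a=3, p=2569, q=282
  k=4: a=1, p=3398, q=373
  k=5: a=18, p=63733, q=6996
  k=6: a=3, p=194597, q=21361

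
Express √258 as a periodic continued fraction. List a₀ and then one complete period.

a₀ = ⌊√258⌋ = 16.
With m₀=0, d₀=1 and mₖ₊₁ = dₖaₖ − mₖ, dₖ₊₁ = (n − mₖ₊₁²)/dₖ, aₖ₊₁ = ⌊(a₀+mₖ₊₁)/dₖ₊₁⌋:
  k=1: m=16, d=2, a=16
  k=2: m=16, d=1, a=32
d=1 and a=2a₀=32 at k=2, so the next step gives (m, d) = (16, 2) again — its k=1 value — and the period has length 2.

[16; 16, 32]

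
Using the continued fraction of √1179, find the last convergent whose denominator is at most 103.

√1179 = [34; 2, 1, 33, 1, 2, 68, …] (period length 6).
Convergents:
  p_0/q_0 = 34/1
  p_1/q_1 = 69/2
  p_2/q_2 = 103/3
  p_3/q_3 = 3468/101
  p_4/q_4 = 3571/104
q_3 = 101 ≤ 103 < 104 = q_4, so the answer is 3468/101.

3468/101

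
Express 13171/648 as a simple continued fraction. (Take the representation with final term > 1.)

13171 = 20*648 + 211
648 = 3*211 + 15
211 = 14*15 + 1
15 = 15*1 + 0  (stop)
So 13171/648 = [20; 3, 14, 15].

[20; 3, 14, 15]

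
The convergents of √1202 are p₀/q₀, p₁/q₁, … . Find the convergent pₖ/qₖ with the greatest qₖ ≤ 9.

104/3

√1202 = [34; 1, 2, 34, 2, 1, 68, …] (period length 6).
Convergents:
  p_0/q_0 = 34/1
  p_1/q_1 = 35/1
  p_2/q_2 = 104/3
  p_3/q_3 = 3571/103
q_2 = 3 ≤ 9 < 103 = q_3, so the answer is 104/3.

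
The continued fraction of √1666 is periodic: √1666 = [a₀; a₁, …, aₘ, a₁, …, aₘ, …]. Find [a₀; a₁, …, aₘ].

a₀ = ⌊√1666⌋ = 40.
With m₀=0, d₀=1 and mₖ₊₁ = dₖaₖ − mₖ, dₖ₊₁ = (n − mₖ₊₁²)/dₖ, aₖ₊₁ = ⌊(a₀+mₖ₊₁)/dₖ₊₁⌋:
  k=1: m=40, d=66, a=1
  k=2: m=26, d=15, a=4
  k=3: m=34, d=34, a=2
  k=4: m=34, d=15, a=4
  k=5: m=26, d=66, a=1
  k=6: m=40, d=1, a=80
d=1 and a=2a₀=80 at k=6, so the next step gives (m, d) = (40, 66) again — its k=1 value — and the period has length 6.

[40; 1, 4, 2, 4, 1, 80]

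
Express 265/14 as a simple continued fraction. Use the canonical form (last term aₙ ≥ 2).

265 = 18×14 + 13
14 = 1×13 + 1
13 = 13×1 + 0  (stop)
So 265/14 = [18; 1, 13].

[18; 1, 13]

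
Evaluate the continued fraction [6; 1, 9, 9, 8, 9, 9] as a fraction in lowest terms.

423278/61335

Fold from the inside: start with 9/1.
  9 + 1/9 = 82/9
  8 + 9/82 = 665/82
  9 + 82/665 = 6067/665
  9 + 665/6067 = 55268/6067
  1 + 6067/55268 = 61335/55268
  6 + 55268/61335 = 423278/61335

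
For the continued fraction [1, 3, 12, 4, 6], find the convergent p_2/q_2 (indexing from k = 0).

49/37

Using pₖ = aₖpₖ₋₁ + pₖ₋₂, qₖ = aₖqₖ₋₁ + qₖ₋₂ (with p₋₁=1, p₋₂=0, q₋₁=0, q₋₂=1):
  k=0: a=1, p=1, q=1
  k=1: a=3, p=4, q=3
  k=2: a=12, p=49, q=37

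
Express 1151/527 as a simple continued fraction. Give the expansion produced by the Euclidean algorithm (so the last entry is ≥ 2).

[2; 5, 2, 3, 4, 3]

1151 = 2×527 + 97
527 = 5×97 + 42
97 = 2×42 + 13
42 = 3×13 + 3
13 = 4×3 + 1
3 = 3×1 + 0  (stop)
So 1151/527 = [2; 5, 2, 3, 4, 3].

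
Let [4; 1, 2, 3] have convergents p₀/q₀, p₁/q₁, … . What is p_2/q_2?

14/3

Using pₖ = aₖpₖ₋₁ + pₖ₋₂, qₖ = aₖqₖ₋₁ + qₖ₋₂ (with p₋₁=1, p₋₂=0, q₋₁=0, q₋₂=1):
  k=0: a=4, p=4, q=1
  k=1: a=1, p=5, q=1
  k=2: a=2, p=14, q=3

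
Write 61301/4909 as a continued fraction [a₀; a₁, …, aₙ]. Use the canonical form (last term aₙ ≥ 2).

[12; 2, 19, 2, 5, 11]

61301 = 12*4909 + 2393
4909 = 2*2393 + 123
2393 = 19*123 + 56
123 = 2*56 + 11
56 = 5*11 + 1
11 = 11*1 + 0  (stop)
So 61301/4909 = [12; 2, 19, 2, 5, 11].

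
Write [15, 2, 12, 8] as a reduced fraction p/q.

Fold from the inside: start with 8/1.
  12 + 1/8 = 97/8
  2 + 8/97 = 202/97
  15 + 97/202 = 3127/202

3127/202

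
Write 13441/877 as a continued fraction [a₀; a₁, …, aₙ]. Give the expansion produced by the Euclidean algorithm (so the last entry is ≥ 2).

[15; 3, 15, 19]

13441 = 15*877 + 286
877 = 3*286 + 19
286 = 15*19 + 1
19 = 19*1 + 0  (stop)
So 13441/877 = [15; 3, 15, 19].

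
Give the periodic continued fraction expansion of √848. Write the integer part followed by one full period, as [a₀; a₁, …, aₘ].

[29; 8, 3, 3, 3, 8, 58]

a₀ = ⌊√848⌋ = 29.
With m₀=0, d₀=1 and mₖ₊₁ = dₖaₖ − mₖ, dₖ₊₁ = (n − mₖ₊₁²)/dₖ, aₖ₊₁ = ⌊(a₀+mₖ₊₁)/dₖ₊₁⌋:
  k=1: m=29, d=7, a=8
  k=2: m=27, d=17, a=3
  k=3: m=24, d=16, a=3
  k=4: m=24, d=17, a=3
  k=5: m=27, d=7, a=8
  k=6: m=29, d=1, a=58
d=1 and a=2a₀=58 at k=6, so the next step gives (m, d) = (29, 7) again — its k=1 value — and the period has length 6.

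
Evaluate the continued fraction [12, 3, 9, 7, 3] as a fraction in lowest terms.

7701/625

Using pₖ = aₖpₖ₋₁ + pₖ₋₂ and qₖ = aₖqₖ₋₁ + qₖ₋₂:
  k=0: a=12, p=12, q=1
  k=1: a=3, p=37, q=3
  k=2: a=9, p=345, q=28
  k=3: a=7, p=2452, q=199
  k=4: a=3, p=7701, q=625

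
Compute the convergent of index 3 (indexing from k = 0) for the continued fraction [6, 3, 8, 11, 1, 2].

Using pₖ = aₖpₖ₋₁ + pₖ₋₂, qₖ = aₖqₖ₋₁ + qₖ₋₂ (with p₋₁=1, p₋₂=0, q₋₁=0, q₋₂=1):
  k=0: a=6, p=6, q=1
  k=1: a=3, p=19, q=3
  k=2: a=8, p=158, q=25
  k=3: a=11, p=1757, q=278

1757/278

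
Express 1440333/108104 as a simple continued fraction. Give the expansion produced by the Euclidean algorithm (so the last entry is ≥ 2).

1440333 = 13×108104 + 34981
108104 = 3×34981 + 3161
34981 = 11×3161 + 210
3161 = 15×210 + 11
210 = 19×11 + 1
11 = 11×1 + 0  (stop)
So 1440333/108104 = [13; 3, 11, 15, 19, 11].

[13; 3, 11, 15, 19, 11]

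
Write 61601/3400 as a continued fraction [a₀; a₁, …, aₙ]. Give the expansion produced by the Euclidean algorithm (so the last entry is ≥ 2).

61601 = 18×3400 + 401
3400 = 8×401 + 192
401 = 2×192 + 17
192 = 11×17 + 5
17 = 3×5 + 2
5 = 2×2 + 1
2 = 2×1 + 0  (stop)
So 61601/3400 = [18; 8, 2, 11, 3, 2, 2].

[18; 8, 2, 11, 3, 2, 2]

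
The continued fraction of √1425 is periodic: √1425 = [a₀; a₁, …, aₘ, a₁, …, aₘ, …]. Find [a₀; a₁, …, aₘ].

a₀ = ⌊√1425⌋ = 37.

[37; 1, 2, 1, 74]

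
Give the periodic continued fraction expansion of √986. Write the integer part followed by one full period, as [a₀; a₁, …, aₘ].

a₀ = ⌊√986⌋ = 31.
With m₀=0, d₀=1 and mₖ₊₁ = dₖaₖ − mₖ, dₖ₊₁ = (n − mₖ₊₁²)/dₖ, aₖ₊₁ = ⌊(a₀+mₖ₊₁)/dₖ₊₁⌋:
  k=1: m=31, d=25, a=2
  k=2: m=19, d=25, a=2
  k=3: m=31, d=1, a=62
d=1 and a=2a₀=62 at k=3, so the next step gives (m, d) = (31, 25) again — its k=1 value — and the period has length 3.

[31; 2, 2, 62]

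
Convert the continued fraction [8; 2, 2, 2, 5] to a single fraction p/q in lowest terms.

Fold from the inside: start with 5/1.
  2 + 1/5 = 11/5
  2 + 5/11 = 27/11
  2 + 11/27 = 65/27
  8 + 27/65 = 547/65

547/65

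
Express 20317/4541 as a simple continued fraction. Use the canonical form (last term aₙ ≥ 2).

[4; 2, 9, 6, 5, 2, 3]

20317 = 4·4541 + 2153
4541 = 2·2153 + 235
2153 = 9·235 + 38
235 = 6·38 + 7
38 = 5·7 + 3
7 = 2·3 + 1
3 = 3·1 + 0  (stop)
So 20317/4541 = [4; 2, 9, 6, 5, 2, 3].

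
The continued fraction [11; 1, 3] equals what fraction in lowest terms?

47/4

Fold from the inside: start with 3/1.
  1 + 1/3 = 4/3
  11 + 3/4 = 47/4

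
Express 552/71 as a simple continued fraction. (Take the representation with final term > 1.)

[7; 1, 3, 2, 3, 2]

552 = 7×71 + 55
71 = 1×55 + 16
55 = 3×16 + 7
16 = 2×7 + 2
7 = 3×2 + 1
2 = 2×1 + 0  (stop)
So 552/71 = [7; 1, 3, 2, 3, 2].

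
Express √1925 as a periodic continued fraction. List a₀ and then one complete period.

[43; 1, 6, 1, 86]

a₀ = ⌊√1925⌋ = 43.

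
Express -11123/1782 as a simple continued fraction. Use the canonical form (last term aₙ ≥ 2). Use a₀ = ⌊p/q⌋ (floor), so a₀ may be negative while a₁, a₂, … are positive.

[-7; 1, 3, 7, 2, 3, 8]

-11123 = -7·1782 + 1351
1782 = 1·1351 + 431
1351 = 3·431 + 58
431 = 7·58 + 25
58 = 2·25 + 8
25 = 3·8 + 1
8 = 8·1 + 0  (stop)
So -11123/1782 = [-7; 1, 3, 7, 2, 3, 8].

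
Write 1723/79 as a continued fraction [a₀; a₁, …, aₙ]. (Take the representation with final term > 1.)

[21; 1, 4, 3, 1, 3]

1723 = 21·79 + 64
79 = 1·64 + 15
64 = 4·15 + 4
15 = 3·4 + 3
4 = 1·3 + 1
3 = 3·1 + 0  (stop)
So 1723/79 = [21; 1, 4, 3, 1, 3].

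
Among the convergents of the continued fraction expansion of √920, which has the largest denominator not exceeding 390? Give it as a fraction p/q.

√920 = [30; 3, 60, …] (period length 2).
Convergents:
  p_0/q_0 = 30/1
  p_1/q_1 = 91/3
  p_2/q_2 = 5490/181
  p_3/q_3 = 16561/546
q_2 = 181 ≤ 390 < 546 = q_3, so the answer is 5490/181.

5490/181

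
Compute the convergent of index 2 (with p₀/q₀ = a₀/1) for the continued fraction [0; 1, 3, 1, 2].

Using pₖ = aₖpₖ₋₁ + pₖ₋₂, qₖ = aₖqₖ₋₁ + qₖ₋₂ (with p₋₁=1, p₋₂=0, q₋₁=0, q₋₂=1):
  k=0: a=0, p=0, q=1
  k=1: a=1, p=1, q=1
  k=2: a=3, p=3, q=4

3/4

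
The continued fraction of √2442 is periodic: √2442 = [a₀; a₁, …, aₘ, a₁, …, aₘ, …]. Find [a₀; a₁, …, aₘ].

a₀ = ⌊√2442⌋ = 49.
With m₀=0, d₀=1 and mₖ₊₁ = dₖaₖ − mₖ, dₖ₊₁ = (n − mₖ₊₁²)/dₖ, aₖ₊₁ = ⌊(a₀+mₖ₊₁)/dₖ₊₁⌋:
  k=1: m=49, d=41, a=2
  k=2: m=33, d=33, a=2
  k=3: m=33, d=41, a=2
  k=4: m=49, d=1, a=98
d=1 and a=2a₀=98 at k=4, so the next step gives (m, d) = (49, 41) again — its k=1 value — and the period has length 4.

[49; 2, 2, 2, 98]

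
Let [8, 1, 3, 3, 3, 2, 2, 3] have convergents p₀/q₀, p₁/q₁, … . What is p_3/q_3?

114/13

Using pₖ = aₖpₖ₋₁ + pₖ₋₂, qₖ = aₖqₖ₋₁ + qₖ₋₂ (with p₋₁=1, p₋₂=0, q₋₁=0, q₋₂=1):
  k=0: a=8, p=8, q=1
  k=1: a=1, p=9, q=1
  k=2: a=3, p=35, q=4
  k=3: a=3, p=114, q=13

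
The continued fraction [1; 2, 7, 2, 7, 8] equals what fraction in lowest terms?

2855/1944

Using pₖ = aₖpₖ₋₁ + pₖ₋₂ and qₖ = aₖqₖ₋₁ + qₖ₋₂:
  k=0: a=1, p=1, q=1
  k=1: a=2, p=3, q=2
  k=2: a=7, p=22, q=15
  k=3: a=2, p=47, q=32
  k=4: a=7, p=351, q=239
  k=5: a=8, p=2855, q=1944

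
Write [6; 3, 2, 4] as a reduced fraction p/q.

195/31

Using pₖ = aₖpₖ₋₁ + pₖ₋₂ and qₖ = aₖqₖ₋₁ + qₖ₋₂:
  k=0: a=6, p=6, q=1
  k=1: a=3, p=19, q=3
  k=2: a=2, p=44, q=7
  k=3: a=4, p=195, q=31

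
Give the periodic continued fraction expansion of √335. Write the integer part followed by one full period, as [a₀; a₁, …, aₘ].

a₀ = ⌊√335⌋ = 18.
With m₀=0, d₀=1 and mₖ₊₁ = dₖaₖ − mₖ, dₖ₊₁ = (n − mₖ₊₁²)/dₖ, aₖ₊₁ = ⌊(a₀+mₖ₊₁)/dₖ₊₁⌋:
  k=1: m=18, d=11, a=3
  k=2: m=15, d=10, a=3
  k=3: m=15, d=11, a=3
  k=4: m=18, d=1, a=36
d=1 and a=2a₀=36 at k=4, so the next step gives (m, d) = (18, 11) again — its k=1 value — and the period has length 4.

[18; 3, 3, 3, 36]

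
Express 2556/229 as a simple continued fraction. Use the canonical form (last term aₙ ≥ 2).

[11; 6, 5, 3, 2]

2556 = 11×229 + 37
229 = 6×37 + 7
37 = 5×7 + 2
7 = 3×2 + 1
2 = 2×1 + 0  (stop)
So 2556/229 = [11; 6, 5, 3, 2].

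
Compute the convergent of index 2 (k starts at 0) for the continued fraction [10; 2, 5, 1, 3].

115/11

Using pₖ = aₖpₖ₋₁ + pₖ₋₂, qₖ = aₖqₖ₋₁ + qₖ₋₂ (with p₋₁=1, p₋₂=0, q₋₁=0, q₋₂=1):
  k=0: a=10, p=10, q=1
  k=1: a=2, p=21, q=2
  k=2: a=5, p=115, q=11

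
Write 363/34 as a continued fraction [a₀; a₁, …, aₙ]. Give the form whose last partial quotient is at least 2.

[10; 1, 2, 11]

363 = 10×34 + 23
34 = 1×23 + 11
23 = 2×11 + 1
11 = 11×1 + 0  (stop)
So 363/34 = [10; 1, 2, 11].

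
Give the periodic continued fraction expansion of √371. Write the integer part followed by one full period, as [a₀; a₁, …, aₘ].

[19; 3, 1, 4, 1, 3, 38]

a₀ = ⌊√371⌋ = 19.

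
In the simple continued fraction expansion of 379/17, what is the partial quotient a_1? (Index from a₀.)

379 = 22·17 + 5   →  a_0 = 22
17 = 3·5 + 2   →  a_1 = 3

3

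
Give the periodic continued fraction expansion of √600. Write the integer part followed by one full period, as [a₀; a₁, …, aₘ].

[24; 2, 48]

a₀ = ⌊√600⌋ = 24.
With m₀=0, d₀=1 and mₖ₊₁ = dₖaₖ − mₖ, dₖ₊₁ = (n − mₖ₊₁²)/dₖ, aₖ₊₁ = ⌊(a₀+mₖ₊₁)/dₖ₊₁⌋:
  k=1: m=24, d=24, a=2
  k=2: m=24, d=1, a=48
d=1 and a=2a₀=48 at k=2, so the next step gives (m, d) = (24, 24) again — its k=1 value — and the period has length 2.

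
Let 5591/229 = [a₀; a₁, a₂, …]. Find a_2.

5591 = 24·229 + 95   →  a_0 = 24
229 = 2·95 + 39   →  a_1 = 2
95 = 2·39 + 17   →  a_2 = 2

2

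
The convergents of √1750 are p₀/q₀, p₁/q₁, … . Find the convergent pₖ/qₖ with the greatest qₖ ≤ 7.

251/6

√1750 = [41; 1, 4, 1, 82, …] (period length 4).
Convergents:
  p_0/q_0 = 41/1
  p_1/q_1 = 42/1
  p_2/q_2 = 209/5
  p_3/q_3 = 251/6
  p_4/q_4 = 20791/497
q_3 = 6 ≤ 7 < 497 = q_4, so the answer is 251/6.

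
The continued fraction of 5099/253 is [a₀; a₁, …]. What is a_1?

5099 = 20·253 + 39   →  a_0 = 20
253 = 6·39 + 19   →  a_1 = 6

6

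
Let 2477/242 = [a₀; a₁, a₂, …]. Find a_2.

2477 = 10·242 + 57   →  a_0 = 10
242 = 4·57 + 14   →  a_1 = 4
57 = 4·14 + 1   →  a_2 = 4

4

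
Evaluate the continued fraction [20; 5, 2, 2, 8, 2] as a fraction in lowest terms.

9709/481

Using pₖ = aₖpₖ₋₁ + pₖ₋₂ and qₖ = aₖqₖ₋₁ + qₖ₋₂:
  k=0: a=20, p=20, q=1
  k=1: a=5, p=101, q=5
  k=2: a=2, p=222, q=11
  k=3: a=2, p=545, q=27
  k=4: a=8, p=4582, q=227
  k=5: a=2, p=9709, q=481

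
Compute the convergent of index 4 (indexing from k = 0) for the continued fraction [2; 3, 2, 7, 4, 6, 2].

Using pₖ = aₖpₖ₋₁ + pₖ₋₂, qₖ = aₖqₖ₋₁ + qₖ₋₂ (with p₋₁=1, p₋₂=0, q₋₁=0, q₋₂=1):
  k=0: a=2, p=2, q=1
  k=1: a=3, p=7, q=3
  k=2: a=2, p=16, q=7
  k=3: a=7, p=119, q=52
  k=4: a=4, p=492, q=215

492/215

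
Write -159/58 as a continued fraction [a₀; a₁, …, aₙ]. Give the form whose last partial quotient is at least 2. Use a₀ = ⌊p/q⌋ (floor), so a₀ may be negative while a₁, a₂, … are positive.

-159 = -3×58 + 15
58 = 3×15 + 13
15 = 1×13 + 2
13 = 6×2 + 1
2 = 2×1 + 0  (stop)
So -159/58 = [-3; 3, 1, 6, 2].

[-3; 3, 1, 6, 2]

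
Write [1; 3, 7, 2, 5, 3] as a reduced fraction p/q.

Fold from the inside: start with 3/1.
  5 + 1/3 = 16/3
  2 + 3/16 = 35/16
  7 + 16/35 = 261/35
  3 + 35/261 = 818/261
  1 + 261/818 = 1079/818

1079/818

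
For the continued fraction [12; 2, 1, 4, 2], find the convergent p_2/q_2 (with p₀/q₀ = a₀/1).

37/3

Using pₖ = aₖpₖ₋₁ + pₖ₋₂, qₖ = aₖqₖ₋₁ + qₖ₋₂ (with p₋₁=1, p₋₂=0, q₋₁=0, q₋₂=1):
  k=0: a=12, p=12, q=1
  k=1: a=2, p=25, q=2
  k=2: a=1, p=37, q=3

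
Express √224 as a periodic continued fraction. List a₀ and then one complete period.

[14; 1, 28]

a₀ = ⌊√224⌋ = 14.
With m₀=0, d₀=1 and mₖ₊₁ = dₖaₖ − mₖ, dₖ₊₁ = (n − mₖ₊₁²)/dₖ, aₖ₊₁ = ⌊(a₀+mₖ₊₁)/dₖ₊₁⌋:
  k=1: m=14, d=28, a=1
  k=2: m=14, d=1, a=28
d=1 and a=2a₀=28 at k=2, so the next step gives (m, d) = (14, 28) again — its k=1 value — and the period has length 2.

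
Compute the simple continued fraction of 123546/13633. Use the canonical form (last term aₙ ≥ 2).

123546 = 9*13633 + 849
13633 = 16*849 + 49
849 = 17*49 + 16
49 = 3*16 + 1
16 = 16*1 + 0  (stop)
So 123546/13633 = [9; 16, 17, 3, 16].

[9; 16, 17, 3, 16]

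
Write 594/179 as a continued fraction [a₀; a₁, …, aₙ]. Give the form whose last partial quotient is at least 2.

594 = 3*179 + 57
179 = 3*57 + 8
57 = 7*8 + 1
8 = 8*1 + 0  (stop)
So 594/179 = [3; 3, 7, 8].

[3; 3, 7, 8]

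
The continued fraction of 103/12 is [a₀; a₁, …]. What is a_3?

103 = 8·12 + 7   →  a_0 = 8
12 = 1·7 + 5   →  a_1 = 1
7 = 1·5 + 2   →  a_2 = 1
5 = 2·2 + 1   →  a_3 = 2

2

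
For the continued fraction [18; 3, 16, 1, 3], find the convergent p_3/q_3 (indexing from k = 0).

Using pₖ = aₖpₖ₋₁ + pₖ₋₂, qₖ = aₖqₖ₋₁ + qₖ₋₂ (with p₋₁=1, p₋₂=0, q₋₁=0, q₋₂=1):
  k=0: a=18, p=18, q=1
  k=1: a=3, p=55, q=3
  k=2: a=16, p=898, q=49
  k=3: a=1, p=953, q=52

953/52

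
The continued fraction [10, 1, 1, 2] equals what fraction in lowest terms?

53/5

Fold from the inside: start with 2/1.
  1 + 1/2 = 3/2
  1 + 2/3 = 5/3
  10 + 3/5 = 53/5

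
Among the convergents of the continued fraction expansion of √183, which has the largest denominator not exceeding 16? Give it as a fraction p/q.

√183 = [13; 1, 1, 8, 1, 1, 26, …] (period length 6).
Convergents:
  p_0/q_0 = 13/1
  p_1/q_1 = 14/1
  p_2/q_2 = 27/2
  p_3/q_3 = 230/17
q_2 = 2 ≤ 16 < 17 = q_3, so the answer is 27/2.

27/2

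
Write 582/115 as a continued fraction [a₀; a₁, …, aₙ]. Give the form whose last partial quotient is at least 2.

582 = 5×115 + 7
115 = 16×7 + 3
7 = 2×3 + 1
3 = 3×1 + 0  (stop)
So 582/115 = [5; 16, 2, 3].

[5; 16, 2, 3]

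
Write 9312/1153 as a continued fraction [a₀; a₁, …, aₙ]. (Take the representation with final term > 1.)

[8; 13, 9, 1, 3, 2]

9312 = 8×1153 + 88
1153 = 13×88 + 9
88 = 9×9 + 7
9 = 1×7 + 2
7 = 3×2 + 1
2 = 2×1 + 0  (stop)
So 9312/1153 = [8; 13, 9, 1, 3, 2].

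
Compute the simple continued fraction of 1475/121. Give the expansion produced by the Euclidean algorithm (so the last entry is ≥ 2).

[12; 5, 3, 1, 5]

1475 = 12×121 + 23
121 = 5×23 + 6
23 = 3×6 + 5
6 = 1×5 + 1
5 = 5×1 + 0  (stop)
So 1475/121 = [12; 5, 3, 1, 5].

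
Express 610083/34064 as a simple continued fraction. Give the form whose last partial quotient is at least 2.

[17; 1, 10, 10, 16, 19]

610083 = 17·34064 + 30995
34064 = 1·30995 + 3069
30995 = 10·3069 + 305
3069 = 10·305 + 19
305 = 16·19 + 1
19 = 19·1 + 0  (stop)
So 610083/34064 = [17; 1, 10, 10, 16, 19].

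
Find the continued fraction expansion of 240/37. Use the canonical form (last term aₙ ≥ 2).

[6; 2, 18]

240 = 6*37 + 18
37 = 2*18 + 1
18 = 18*1 + 0  (stop)
So 240/37 = [6; 2, 18].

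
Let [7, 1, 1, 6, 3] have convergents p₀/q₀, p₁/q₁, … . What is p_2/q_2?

Using pₖ = aₖpₖ₋₁ + pₖ₋₂, qₖ = aₖqₖ₋₁ + qₖ₋₂ (with p₋₁=1, p₋₂=0, q₋₁=0, q₋₂=1):
  k=0: a=7, p=7, q=1
  k=1: a=1, p=8, q=1
  k=2: a=1, p=15, q=2

15/2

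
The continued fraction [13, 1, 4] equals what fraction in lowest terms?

69/5

Using pₖ = aₖpₖ₋₁ + pₖ₋₂ and qₖ = aₖqₖ₋₁ + qₖ₋₂:
  k=0: a=13, p=13, q=1
  k=1: a=1, p=14, q=1
  k=2: a=4, p=69, q=5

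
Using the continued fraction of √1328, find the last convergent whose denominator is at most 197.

5940/163

√1328 = [36; 2, 3, 1, 3, 1, 3, 2, 72, …] (period length 8).
Convergents:
  p_0/q_0 = 36/1
  p_1/q_1 = 73/2
  p_2/q_2 = 255/7
  p_3/q_3 = 328/9
  p_4/q_4 = 1239/34
  p_5/q_5 = 1567/43
  p_6/q_6 = 5940/163
  p_7/q_7 = 13447/369
q_6 = 163 ≤ 197 < 369 = q_7, so the answer is 5940/163.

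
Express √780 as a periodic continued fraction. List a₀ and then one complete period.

[27; 1, 12, 1, 54]

a₀ = ⌊√780⌋ = 27.
With m₀=0, d₀=1 and mₖ₊₁ = dₖaₖ − mₖ, dₖ₊₁ = (n − mₖ₊₁²)/dₖ, aₖ₊₁ = ⌊(a₀+mₖ₊₁)/dₖ₊₁⌋:
  k=1: m=27, d=51, a=1
  k=2: m=24, d=4, a=12
  k=3: m=24, d=51, a=1
  k=4: m=27, d=1, a=54
d=1 and a=2a₀=54 at k=4, so the next step gives (m, d) = (27, 51) again — its k=1 value — and the period has length 4.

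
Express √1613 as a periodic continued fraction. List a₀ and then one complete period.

a₀ = ⌊√1613⌋ = 40.
With m₀=0, d₀=1 and mₖ₊₁ = dₖaₖ − mₖ, dₖ₊₁ = (n − mₖ₊₁²)/dₖ, aₖ₊₁ = ⌊(a₀+mₖ₊₁)/dₖ₊₁⌋:
  k=1: m=40, d=13, a=6
  k=2: m=38, d=13, a=6
  k=3: m=40, d=1, a=80
d=1 and a=2a₀=80 at k=3, so the next step gives (m, d) = (40, 13) again — its k=1 value — and the period has length 3.

[40; 6, 6, 80]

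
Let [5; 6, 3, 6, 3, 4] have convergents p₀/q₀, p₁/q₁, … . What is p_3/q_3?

619/120

Using pₖ = aₖpₖ₋₁ + pₖ₋₂, qₖ = aₖqₖ₋₁ + qₖ₋₂ (with p₋₁=1, p₋₂=0, q₋₁=0, q₋₂=1):
  k=0: a=5, p=5, q=1
  k=1: a=6, p=31, q=6
  k=2: a=3, p=98, q=19
  k=3: a=6, p=619, q=120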